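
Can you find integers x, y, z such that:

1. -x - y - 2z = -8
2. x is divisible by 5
Yes

Take x = 0, y = 0, z = 4. Substituting into each constraint:
  (1) 0 + 0 - 2(4) = -8 ✓
  (2) 0 = 5 × 0, remainder 0 ✓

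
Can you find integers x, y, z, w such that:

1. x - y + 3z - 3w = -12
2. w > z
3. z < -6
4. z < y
Yes

Take x = 9, y = 0, z = -7, w = 0. Substituting into each constraint:
  (1) 9 + 0 + 3(-7) - 3(0) = -12 ✓
  (2) 0 > -7 ✓
  (3) -7 < -6 ✓
  (4) -7 < 0 ✓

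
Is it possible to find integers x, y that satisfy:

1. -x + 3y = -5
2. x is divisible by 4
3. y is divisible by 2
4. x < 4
No

A contradictory subset is {-x + 3y = -5, x is divisible by 4, y is divisible by 2}. No integer assignment can satisfy these jointly:

  - -x + 3y = -5: is a linear equation tying the variables together
  - x is divisible by 4: restricts x to multiples of 4
  - y is divisible by 2: restricts y to multiples of 2

Modular obstruction: writing x = 4x' and writing y = 2y', every remaining term of the linear equation is divisible by 2, so the left side is ≡ 0 (mod 2); but the right side -5 ≡ 1 (mod 2). No integers can satisfy it.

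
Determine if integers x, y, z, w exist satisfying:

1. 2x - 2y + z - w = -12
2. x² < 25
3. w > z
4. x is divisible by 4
Yes

Take x = 0, y = 5, z = 0, w = 2. Substituting into each constraint:
  (1) 2(0) - 2(5) + 0 + (-2) = -12 ✓
  (2) x² = (0)² = 0, and 0 < 25 ✓
  (3) 2 > 0 ✓
  (4) 0 = 4 × 0, remainder 0 ✓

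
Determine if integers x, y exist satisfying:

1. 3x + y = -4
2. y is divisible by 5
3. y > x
Yes

Take x = -3, y = 5. Substituting into each constraint:
  (1) 3(-3) + 5 = -4 ✓
  (2) 5 = 5 × 1, remainder 0 ✓
  (3) 5 > -3 ✓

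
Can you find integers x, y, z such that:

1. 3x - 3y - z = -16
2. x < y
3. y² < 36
Yes

Take x = 0, y = 1, z = 13. Substituting into each constraint:
  (1) 3(0) - 3(1) + (-13) = -16 ✓
  (2) 0 < 1 ✓
  (3) y² = (1)² = 1, and 1 < 36 ✓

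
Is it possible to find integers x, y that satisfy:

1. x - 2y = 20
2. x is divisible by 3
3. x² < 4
Yes

Take x = 0, y = -10. Substituting into each constraint:
  (1) 0 - 2(-10) = 20 ✓
  (2) 0 = 3 × 0, remainder 0 ✓
  (3) x² = (0)² = 0, and 0 < 4 ✓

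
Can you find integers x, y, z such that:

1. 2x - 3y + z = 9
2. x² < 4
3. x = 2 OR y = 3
Yes

Take x = 1, y = 3, z = 16. Substituting into each constraint:
  (1) 2(1) - 3(3) + 16 = 9 ✓
  (2) x² = (1)² = 1, and 1 < 4 ✓
  (3) y = 3, target 3 ✓ (second branch holds)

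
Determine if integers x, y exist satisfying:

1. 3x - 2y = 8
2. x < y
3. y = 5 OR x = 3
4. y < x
No

A contradictory subset is {x < y, y < x}. No integer assignment can satisfy these jointly:

  - x < y: bounds one variable relative to another variable
  - y < x: bounds one variable relative to another variable

Direct contradiction: y > x and x > y cannot both hold.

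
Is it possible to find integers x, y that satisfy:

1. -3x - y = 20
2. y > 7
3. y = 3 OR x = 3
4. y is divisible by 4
No

A contradictory subset is {-3x - y = 20, y > 7, y = 3 OR x = 3}. No integer assignment can satisfy these jointly:

  - -3x - y = 20: is a linear equation tying the variables together
  - y > 7: bounds one variable relative to a constant
  - y = 3 OR x = 3: forces a choice: either y = 3 or x = 3

Split on the disjunction (y = 3 OR x = 3):
  • If y = 3: this contradicts the bound y ≥ 8.
  • If x = 3: the equation forces y = -29, which contradicts the bound y ≥ 8.
Both branches are infeasible, so the system has no integer solution.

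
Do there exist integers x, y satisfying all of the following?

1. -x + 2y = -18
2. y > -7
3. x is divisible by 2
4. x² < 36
No

A contradictory subset is {-x + 2y = -18, y > -7, x² < 36}. No integer assignment can satisfy these jointly:

  - -x + 2y = -18: is a linear equation tying the variables together
  - y > -7: bounds one variable relative to a constant
  - x² < 36: restricts x to |x| ≤ 5

Range argument: with x ∈ [-5, 5], y ∈ [-6, ∞], the left side of the equation is at least -17, but the right side is -18 < -17. No integer solution exists.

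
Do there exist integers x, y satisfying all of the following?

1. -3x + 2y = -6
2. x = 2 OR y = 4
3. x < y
No

The full constraint system is jointly infeasible over the integers. Each constraint and what it forces:

  - -3x + 2y = -6: is a linear equation tying the variables together
  - x = 2 OR y = 4: forces a choice: either x = 2 or y = 4
  - x < y: bounds one variable relative to another variable

Split on the disjunction (x = 2 OR y = 4):
  • If x = 2: the equation forces y = 0, giving (x, y) = (2, 0), which violates y > x.
  • If y = 4: with y = 4, every remaining term of the linear equation is divisible by 3, so the left side is ≡ 0 (mod 3); but the right side -14 ≡ 1 (mod 3). No integers can satisfy it.
Both branches are infeasible, so the system has no integer solution.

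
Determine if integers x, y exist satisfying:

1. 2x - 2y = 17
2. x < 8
No

Even the single constraint (2x - 2y = 17) is infeasible over the integers.

  - 2x - 2y = 17: every term on the left is divisible by 2, so the LHS ≡ 0 (mod 2), but the RHS 17 is not — no integer solution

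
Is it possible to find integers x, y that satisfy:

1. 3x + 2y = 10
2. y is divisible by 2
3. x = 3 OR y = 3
No

A contradictory subset is {3x + 2y = 10, x = 3 OR y = 3}. No integer assignment can satisfy these jointly:

  - 3x + 2y = 10: is a linear equation tying the variables together
  - x = 3 OR y = 3: forces a choice: either x = 3 or y = 3

Split on the disjunction (x = 3 OR y = 3):
  • If x = 3: with x = 3, every remaining term of the linear equation is divisible by 2, so the left side is ≡ 0 (mod 2); but the right side 1 ≡ 1 (mod 2). No integers can satisfy it.
  • If y = 3: with y = 3, every remaining term of the linear equation is divisible by 3, so the left side is ≡ 0 (mod 3); but the right side 4 ≡ 1 (mod 3). No integers can satisfy it.
Both branches are infeasible, so the system has no integer solution.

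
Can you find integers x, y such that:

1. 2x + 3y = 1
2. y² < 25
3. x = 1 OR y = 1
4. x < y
Yes

Take x = -1, y = 1. Substituting into each constraint:
  (1) 2(-1) + 3(1) = 1 ✓
  (2) y² = (1)² = 1, and 1 < 25 ✓
  (3) y = 1, target 1 ✓ (second branch holds)
  (4) -1 < 1 ✓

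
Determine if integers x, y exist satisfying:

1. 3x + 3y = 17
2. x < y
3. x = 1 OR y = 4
No

Even the single constraint (3x + 3y = 17) is infeasible over the integers.

  - 3x + 3y = 17: every term on the left is divisible by 3, so the LHS ≡ 0 (mod 3), but the RHS 17 is not — no integer solution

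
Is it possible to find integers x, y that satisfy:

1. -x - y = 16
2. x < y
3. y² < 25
Yes

Take x = -16, y = 0. Substituting into each constraint:
  (1) 16 + 0 = 16 ✓
  (2) -16 < 0 ✓
  (3) y² = (0)² = 0, and 0 < 25 ✓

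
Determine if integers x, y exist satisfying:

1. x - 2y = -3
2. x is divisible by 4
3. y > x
No

A contradictory subset is {x - 2y = -3, x is divisible by 4}. No integer assignment can satisfy these jointly:

  - x - 2y = -3: is a linear equation tying the variables together
  - x is divisible by 4: restricts x to multiples of 4

Modular obstruction: writing x = 4x', every remaining term of the linear equation is divisible by 2, so the left side is ≡ 0 (mod 2); but the right side -3 ≡ 1 (mod 2). No integers can satisfy it.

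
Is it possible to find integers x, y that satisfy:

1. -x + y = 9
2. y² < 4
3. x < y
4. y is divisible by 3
Yes

Take x = -9, y = 0. Substituting into each constraint:
  (1) 9 + 0 = 9 ✓
  (2) y² = (0)² = 0, and 0 < 4 ✓
  (3) -9 < 0 ✓
  (4) 0 = 3 × 0, remainder 0 ✓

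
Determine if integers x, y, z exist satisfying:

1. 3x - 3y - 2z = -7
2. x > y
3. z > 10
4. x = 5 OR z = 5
Yes

Take x = 5, y = 0, z = 11. Substituting into each constraint:
  (1) 3(5) - 3(0) - 2(11) = -7 ✓
  (2) 5 > 0 ✓
  (3) 11 > 10 ✓
  (4) x = 5, target 5 ✓ (first branch holds)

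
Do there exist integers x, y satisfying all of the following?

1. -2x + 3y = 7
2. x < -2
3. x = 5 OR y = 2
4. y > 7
No

A contradictory subset is {-2x + 3y = 7, x < -2, y > 7}. No integer assignment can satisfy these jointly:

  - -2x + 3y = 7: is a linear equation tying the variables together
  - x < -2: bounds one variable relative to a constant
  - y > 7: bounds one variable relative to a constant

Range argument: with x ∈ [−∞, -3], y ∈ [8, ∞], the left side of the equation is at least 30, but the right side is 7 < 30. No integer solution exists.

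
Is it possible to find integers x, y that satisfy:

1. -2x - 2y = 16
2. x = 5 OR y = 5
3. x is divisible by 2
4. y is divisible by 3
No

The full constraint system is jointly infeasible over the integers. Each constraint and what it forces:

  - -2x - 2y = 16: is a linear equation tying the variables together
  - x = 5 OR y = 5: forces a choice: either x = 5 or y = 5
  - x is divisible by 2: restricts x to multiples of 2
  - y is divisible by 3: restricts y to multiples of 3

Split on the disjunction (x = 5 OR y = 5):
  • If x = 5: this contradicts the divisibility constraint — 5 is not a multiple of 2.
  • If y = 5: this contradicts the divisibility constraint — 5 is not a multiple of 3.
Both branches are infeasible, so the system has no integer solution.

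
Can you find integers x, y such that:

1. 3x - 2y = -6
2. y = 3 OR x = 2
Yes

Take x = 0, y = 3. Substituting into each constraint:
  (1) 3(0) - 2(3) = -6 ✓
  (2) y = 3, target 3 ✓ (first branch holds)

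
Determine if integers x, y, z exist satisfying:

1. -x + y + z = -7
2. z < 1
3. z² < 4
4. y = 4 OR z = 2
Yes

Take x = 11, y = 4, z = 0. Substituting into each constraint:
  (1) (-11) + 4 + 0 = -7 ✓
  (2) 0 < 1 ✓
  (3) z² = (0)² = 0, and 0 < 4 ✓
  (4) y = 4, target 4 ✓ (first branch holds)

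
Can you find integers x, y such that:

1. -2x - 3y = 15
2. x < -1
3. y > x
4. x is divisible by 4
Yes

Take x = -12, y = 3. Substituting into each constraint:
  (1) -2(-12) - 3(3) = 15 ✓
  (2) -12 < -1 ✓
  (3) 3 > -12 ✓
  (4) -12 = 4 × -3, remainder 0 ✓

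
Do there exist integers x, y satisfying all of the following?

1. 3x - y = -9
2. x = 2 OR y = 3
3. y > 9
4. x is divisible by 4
No

A contradictory subset is {x = 2 OR y = 3, y > 9, x is divisible by 4}. No integer assignment can satisfy these jointly:

  - x = 2 OR y = 3: forces a choice: either x = 2 or y = 3
  - y > 9: bounds one variable relative to a constant
  - x is divisible by 4: restricts x to multiples of 4

Split on the disjunction (x = 2 OR y = 3):
  • If x = 2: this contradicts the divisibility constraint — 2 is not a multiple of 4.
  • If y = 3: this contradicts the bound y ≥ 10.
Both branches are infeasible, so the system has no integer solution.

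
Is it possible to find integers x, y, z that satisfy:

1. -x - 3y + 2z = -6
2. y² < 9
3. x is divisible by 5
Yes

Take x = 0, y = 2, z = 0. Substituting into each constraint:
  (1) 0 - 3(2) + 2(0) = -6 ✓
  (2) y² = (2)² = 4, and 4 < 9 ✓
  (3) 0 = 5 × 0, remainder 0 ✓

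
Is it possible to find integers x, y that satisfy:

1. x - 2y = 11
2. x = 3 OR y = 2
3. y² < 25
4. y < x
Yes

Take x = 15, y = 2. Substituting into each constraint:
  (1) 15 - 2(2) = 11 ✓
  (2) y = 2, target 2 ✓ (second branch holds)
  (3) y² = (2)² = 4, and 4 < 25 ✓
  (4) 2 < 15 ✓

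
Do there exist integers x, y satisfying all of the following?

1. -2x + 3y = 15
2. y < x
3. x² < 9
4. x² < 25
No

A contradictory subset is {-2x + 3y = 15, y < x, x² < 9}. No integer assignment can satisfy these jointly:

  - -2x + 3y = 15: is a linear equation tying the variables together
  - y < x: bounds one variable relative to another variable
  - x² < 9: restricts x to |x| ≤ 2

Propagating the comparison: y < x and x ≤ 2 give y ≤ 1. Range argument: with x ∈ [-2, 2], y ∈ [−∞, 1], the left side of the equation is at most 7, but the right side is 15 > 7. No integer solution exists.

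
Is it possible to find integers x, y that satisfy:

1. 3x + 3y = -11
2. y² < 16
No

Even the single constraint (3x + 3y = -11) is infeasible over the integers.

  - 3x + 3y = -11: every term on the left is divisible by 3, so the LHS ≡ 0 (mod 3), but the RHS -11 is not — no integer solution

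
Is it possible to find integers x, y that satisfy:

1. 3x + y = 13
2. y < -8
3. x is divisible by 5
Yes

Take x = 10, y = -17. Substituting into each constraint:
  (1) 3(10) + (-17) = 13 ✓
  (2) -17 < -8 ✓
  (3) 10 = 5 × 2, remainder 0 ✓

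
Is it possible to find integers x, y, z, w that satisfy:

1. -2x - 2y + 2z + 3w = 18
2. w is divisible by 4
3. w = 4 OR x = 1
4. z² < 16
Yes

Take x = 0, y = 0, z = 3, w = 4. Substituting into each constraint:
  (1) -2(0) - 2(0) + 2(3) + 3(4) = 18 ✓
  (2) 4 = 4 × 1, remainder 0 ✓
  (3) w = 4, target 4 ✓ (first branch holds)
  (4) z² = (3)² = 9, and 9 < 16 ✓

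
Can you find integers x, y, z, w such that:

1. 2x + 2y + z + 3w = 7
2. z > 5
Yes

Take x = 0, y = 0, z = 7, w = 0. Substituting into each constraint:
  (1) 2(0) + 2(0) + 7 + 3(0) = 7 ✓
  (2) 7 > 5 ✓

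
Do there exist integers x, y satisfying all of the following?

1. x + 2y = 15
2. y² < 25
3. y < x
Yes

Take x = 15, y = 0. Substituting into each constraint:
  (1) 15 + 2(0) = 15 ✓
  (2) y² = (0)² = 0, and 0 < 25 ✓
  (3) 0 < 15 ✓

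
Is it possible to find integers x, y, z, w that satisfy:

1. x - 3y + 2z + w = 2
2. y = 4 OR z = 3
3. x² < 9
Yes

Take x = 0, y = 1, z = 3, w = -1. Substituting into each constraint:
  (1) 0 - 3(1) + 2(3) + (-1) = 2 ✓
  (2) z = 3, target 3 ✓ (second branch holds)
  (3) x² = (0)² = 0, and 0 < 9 ✓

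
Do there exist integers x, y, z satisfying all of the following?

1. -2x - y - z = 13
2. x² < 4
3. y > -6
Yes

Take x = 0, y = 0, z = -13. Substituting into each constraint:
  (1) -2(0) + 0 + 13 = 13 ✓
  (2) x² = (0)² = 0, and 0 < 4 ✓
  (3) 0 > -6 ✓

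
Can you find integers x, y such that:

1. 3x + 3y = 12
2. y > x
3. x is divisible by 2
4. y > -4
Yes

Take x = 0, y = 4. Substituting into each constraint:
  (1) 3(0) + 3(4) = 12 ✓
  (2) 4 > 0 ✓
  (3) 0 = 2 × 0, remainder 0 ✓
  (4) 4 > -4 ✓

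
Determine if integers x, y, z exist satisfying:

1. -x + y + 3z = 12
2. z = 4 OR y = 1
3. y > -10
Yes

Take x = 0, y = 0, z = 4. Substituting into each constraint:
  (1) 0 + 0 + 3(4) = 12 ✓
  (2) z = 4, target 4 ✓ (first branch holds)
  (3) 0 > -10 ✓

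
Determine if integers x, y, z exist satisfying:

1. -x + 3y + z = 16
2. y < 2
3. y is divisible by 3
Yes

Take x = -16, y = 0, z = 0. Substituting into each constraint:
  (1) 16 + 3(0) + 0 = 16 ✓
  (2) 0 < 2 ✓
  (3) 0 = 3 × 0, remainder 0 ✓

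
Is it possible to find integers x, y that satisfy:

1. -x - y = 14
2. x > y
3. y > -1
No

The full constraint system is jointly infeasible over the integers. Each constraint and what it forces:

  - -x - y = 14: is a linear equation tying the variables together
  - x > y: bounds one variable relative to another variable
  - y > -1: bounds one variable relative to a constant

Propagating the comparison: x > y and y ≥ 0 give x ≥ 1. Range argument: with x ∈ [1, ∞], y ∈ [0, ∞], the left side of the equation is at most -1, but the right side is 14 > -1. No integer solution exists.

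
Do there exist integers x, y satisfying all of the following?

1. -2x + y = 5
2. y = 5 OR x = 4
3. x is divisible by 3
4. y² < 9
No

A contradictory subset is {y = 5 OR x = 4, x is divisible by 3, y² < 9}. No integer assignment can satisfy these jointly:

  - y = 5 OR x = 4: forces a choice: either y = 5 or x = 4
  - x is divisible by 3: restricts x to multiples of 3
  - y² < 9: restricts y to |y| ≤ 2

Split on the disjunction (y = 5 OR x = 4):
  • If y = 5: this contradicts y² < 9, which requires |y| ≤ 2.
  • If x = 4: this contradicts the divisibility constraint — 4 is not a multiple of 3.
Both branches are infeasible, so the system has no integer solution.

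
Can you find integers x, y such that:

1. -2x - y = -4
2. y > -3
Yes

Take x = 2, y = 0. Substituting into each constraint:
  (1) -2(2) + 0 = -4 ✓
  (2) 0 > -3 ✓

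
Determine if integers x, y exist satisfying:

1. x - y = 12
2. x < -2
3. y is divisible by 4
Yes

Take x = -4, y = -16. Substituting into each constraint:
  (1) (-4) + 16 = 12 ✓
  (2) -4 < -2 ✓
  (3) -16 = 4 × -4, remainder 0 ✓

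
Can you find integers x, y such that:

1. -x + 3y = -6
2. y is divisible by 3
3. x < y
Yes

Take x = -12, y = -6. Substituting into each constraint:
  (1) 12 + 3(-6) = -6 ✓
  (2) -6 = 3 × -2, remainder 0 ✓
  (3) -12 < -6 ✓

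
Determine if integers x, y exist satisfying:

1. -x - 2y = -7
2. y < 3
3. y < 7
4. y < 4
Yes

Take x = 3, y = 2. Substituting into each constraint:
  (1) (-3) - 2(2) = -7 ✓
  (2) 2 < 3 ✓
  (3) 2 < 7 ✓
  (4) 2 < 4 ✓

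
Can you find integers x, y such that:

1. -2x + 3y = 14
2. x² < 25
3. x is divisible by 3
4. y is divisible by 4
No

A contradictory subset is {-2x + 3y = 14, x is divisible by 3, y is divisible by 4}. No integer assignment can satisfy these jointly:

  - -2x + 3y = 14: is a linear equation tying the variables together
  - x is divisible by 3: restricts x to multiples of 3
  - y is divisible by 4: restricts y to multiples of 4

Modular obstruction: writing x = 3x' and writing y = 4y', every remaining term of the linear equation is divisible by 6, so the left side is ≡ 0 (mod 6); but the right side 14 ≡ 2 (mod 6). No integers can satisfy it.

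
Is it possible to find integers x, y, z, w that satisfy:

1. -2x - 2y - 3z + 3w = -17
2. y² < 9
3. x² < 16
Yes

Take x = 0, y = 1, z = 5, w = 0. Substituting into each constraint:
  (1) -2(0) - 2(1) - 3(5) + 3(0) = -17 ✓
  (2) y² = (1)² = 1, and 1 < 9 ✓
  (3) x² = (0)² = 0, and 0 < 16 ✓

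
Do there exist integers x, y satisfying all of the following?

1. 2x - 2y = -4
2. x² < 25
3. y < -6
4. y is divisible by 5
No

A contradictory subset is {2x - 2y = -4, x² < 25, y < -6}. No integer assignment can satisfy these jointly:

  - 2x - 2y = -4: is a linear equation tying the variables together
  - x² < 25: restricts x to |x| ≤ 4
  - y < -6: bounds one variable relative to a constant

Range argument: with x ∈ [-4, 4], y ∈ [−∞, -7], the left side of the equation is at least 6, but the right side is -4 < 6. No integer solution exists.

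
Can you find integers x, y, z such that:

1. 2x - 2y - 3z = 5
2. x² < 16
Yes

Take x = 0, y = 2, z = -3. Substituting into each constraint:
  (1) 2(0) - 2(2) - 3(-3) = 5 ✓
  (2) x² = (0)² = 0, and 0 < 16 ✓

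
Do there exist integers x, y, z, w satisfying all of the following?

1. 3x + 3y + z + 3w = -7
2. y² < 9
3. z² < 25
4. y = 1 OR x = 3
Yes

Take x = 0, y = 1, z = -4, w = -2. Substituting into each constraint:
  (1) 3(0) + 3(1) + (-4) + 3(-2) = -7 ✓
  (2) y² = (1)² = 1, and 1 < 9 ✓
  (3) z² = (-4)² = 16, and 16 < 25 ✓
  (4) y = 1, target 1 ✓ (first branch holds)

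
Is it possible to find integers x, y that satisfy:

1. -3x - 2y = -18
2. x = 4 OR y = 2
Yes

Take x = 4, y = 3. Substituting into each constraint:
  (1) -3(4) - 2(3) = -18 ✓
  (2) x = 4, target 4 ✓ (first branch holds)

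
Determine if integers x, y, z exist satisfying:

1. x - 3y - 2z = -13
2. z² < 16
Yes

Take x = 0, y = 3, z = 2. Substituting into each constraint:
  (1) 0 - 3(3) - 2(2) = -13 ✓
  (2) z² = (2)² = 4, and 4 < 16 ✓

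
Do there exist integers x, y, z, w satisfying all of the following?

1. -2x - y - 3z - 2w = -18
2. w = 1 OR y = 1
Yes

Take x = 7, y = 1, z = 1, w = 0. Substituting into each constraint:
  (1) -2(7) + (-1) - 3(1) - 2(0) = -18 ✓
  (2) y = 1, target 1 ✓ (second branch holds)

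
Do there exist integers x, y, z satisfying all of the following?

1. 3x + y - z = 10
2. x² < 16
Yes

Take x = 3, y = 1, z = 0. Substituting into each constraint:
  (1) 3(3) + 1 + 0 = 10 ✓
  (2) x² = (3)² = 9, and 9 < 16 ✓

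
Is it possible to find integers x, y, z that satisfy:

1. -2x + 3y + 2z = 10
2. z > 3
Yes

Take x = 2, y = 2, z = 4. Substituting into each constraint:
  (1) -2(2) + 3(2) + 2(4) = 10 ✓
  (2) 4 > 3 ✓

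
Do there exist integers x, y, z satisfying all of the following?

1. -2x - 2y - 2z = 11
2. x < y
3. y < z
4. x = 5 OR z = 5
No

Even the single constraint (-2x - 2y - 2z = 11) is infeasible over the integers.

  - -2x - 2y - 2z = 11: every term on the left is divisible by 2, so the LHS ≡ 0 (mod 2), but the RHS 11 is not — no integer solution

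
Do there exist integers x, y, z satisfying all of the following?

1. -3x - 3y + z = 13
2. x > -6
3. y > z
Yes

Take x = -4, y = -1, z = -2. Substituting into each constraint:
  (1) -3(-4) - 3(-1) + (-2) = 13 ✓
  (2) -4 > -6 ✓
  (3) -1 > -2 ✓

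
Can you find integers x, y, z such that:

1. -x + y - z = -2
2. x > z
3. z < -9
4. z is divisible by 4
Yes

Take x = 0, y = -14, z = -12. Substituting into each constraint:
  (1) 0 + (-14) + 12 = -2 ✓
  (2) 0 > -12 ✓
  (3) -12 < -9 ✓
  (4) -12 = 4 × -3, remainder 0 ✓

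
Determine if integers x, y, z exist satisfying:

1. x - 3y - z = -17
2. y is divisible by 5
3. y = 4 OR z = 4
Yes

Take x = -13, y = 0, z = 4. Substituting into each constraint:
  (1) (-13) - 3(0) + (-4) = -17 ✓
  (2) 0 = 5 × 0, remainder 0 ✓
  (3) z = 4, target 4 ✓ (second branch holds)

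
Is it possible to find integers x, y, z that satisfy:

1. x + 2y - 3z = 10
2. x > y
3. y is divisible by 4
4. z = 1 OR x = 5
Yes

Take x = 5, y = 4, z = 1. Substituting into each constraint:
  (1) 5 + 2(4) - 3(1) = 10 ✓
  (2) 5 > 4 ✓
  (3) 4 = 4 × 1, remainder 0 ✓
  (4) z = 1, target 1 ✓ (first branch holds)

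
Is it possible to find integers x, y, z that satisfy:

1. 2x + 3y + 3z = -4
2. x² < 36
Yes

Take x = 1, y = 0, z = -2. Substituting into each constraint:
  (1) 2(1) + 3(0) + 3(-2) = -4 ✓
  (2) x² = (1)² = 1, and 1 < 36 ✓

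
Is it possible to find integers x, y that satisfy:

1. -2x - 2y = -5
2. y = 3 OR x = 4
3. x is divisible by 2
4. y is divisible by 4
No

Even the single constraint (-2x - 2y = -5) is infeasible over the integers.

  - -2x - 2y = -5: every term on the left is divisible by 2, so the LHS ≡ 0 (mod 2), but the RHS -5 is not — no integer solution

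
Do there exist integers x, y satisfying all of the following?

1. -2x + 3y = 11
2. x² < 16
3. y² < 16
Yes

Take x = -1, y = 3. Substituting into each constraint:
  (1) -2(-1) + 3(3) = 11 ✓
  (2) x² = (-1)² = 1, and 1 < 16 ✓
  (3) y² = (3)² = 9, and 9 < 16 ✓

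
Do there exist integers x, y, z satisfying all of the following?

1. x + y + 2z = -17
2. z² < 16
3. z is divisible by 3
Yes

Take x = 0, y = -17, z = 0. Substituting into each constraint:
  (1) 0 + (-17) + 2(0) = -17 ✓
  (2) z² = (0)² = 0, and 0 < 16 ✓
  (3) 0 = 3 × 0, remainder 0 ✓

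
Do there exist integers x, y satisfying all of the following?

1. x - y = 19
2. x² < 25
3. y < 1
Yes

Take x = 0, y = -19. Substituting into each constraint:
  (1) 0 + 19 = 19 ✓
  (2) x² = (0)² = 0, and 0 < 25 ✓
  (3) -19 < 1 ✓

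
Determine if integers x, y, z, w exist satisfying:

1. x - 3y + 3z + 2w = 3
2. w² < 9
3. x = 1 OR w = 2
Yes

Take x = -1, y = 0, z = 0, w = 2. Substituting into each constraint:
  (1) (-1) - 3(0) + 3(0) + 2(2) = 3 ✓
  (2) w² = (2)² = 4, and 4 < 9 ✓
  (3) w = 2, target 2 ✓ (second branch holds)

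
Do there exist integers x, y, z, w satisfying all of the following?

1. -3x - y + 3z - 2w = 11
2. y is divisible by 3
Yes

Take x = -5, y = 0, z = 0, w = 2. Substituting into each constraint:
  (1) -3(-5) + 0 + 3(0) - 2(2) = 11 ✓
  (2) 0 = 3 × 0, remainder 0 ✓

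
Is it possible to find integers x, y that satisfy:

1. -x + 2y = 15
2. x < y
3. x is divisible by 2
No

A contradictory subset is {-x + 2y = 15, x is divisible by 2}. No integer assignment can satisfy these jointly:

  - -x + 2y = 15: is a linear equation tying the variables together
  - x is divisible by 2: restricts x to multiples of 2

Modular obstruction: writing x = 2x', every remaining term of the linear equation is divisible by 2, so the left side is ≡ 0 (mod 2); but the right side 15 ≡ 1 (mod 2). No integers can satisfy it.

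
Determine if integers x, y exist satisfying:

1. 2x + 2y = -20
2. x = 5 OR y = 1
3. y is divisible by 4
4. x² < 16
No

A contradictory subset is {x = 5 OR y = 1, y is divisible by 4, x² < 16}. No integer assignment can satisfy these jointly:

  - x = 5 OR y = 1: forces a choice: either x = 5 or y = 1
  - y is divisible by 4: restricts y to multiples of 4
  - x² < 16: restricts x to |x| ≤ 3

Split on the disjunction (x = 5 OR y = 1):
  • If x = 5: this contradicts x² < 16, which requires |x| ≤ 3.
  • If y = 1: this contradicts the divisibility constraint — 1 is not a multiple of 4.
Both branches are infeasible, so the system has no integer solution.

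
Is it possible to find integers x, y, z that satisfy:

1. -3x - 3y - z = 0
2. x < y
Yes

Take x = 0, y = 1, z = -3. Substituting into each constraint:
  (1) -3(0) - 3(1) + 3 = 0 ✓
  (2) 0 < 1 ✓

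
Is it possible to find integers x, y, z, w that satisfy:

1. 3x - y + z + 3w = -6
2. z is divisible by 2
Yes

Take x = -2, y = 0, z = 0, w = 0. Substituting into each constraint:
  (1) 3(-2) + 0 + 0 + 3(0) = -6 ✓
  (2) 0 = 2 × 0, remainder 0 ✓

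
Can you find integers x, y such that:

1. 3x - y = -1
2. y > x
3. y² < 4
Yes

Take x = 0, y = 1. Substituting into each constraint:
  (1) 3(0) + (-1) = -1 ✓
  (2) 1 > 0 ✓
  (3) y² = (1)² = 1, and 1 < 4 ✓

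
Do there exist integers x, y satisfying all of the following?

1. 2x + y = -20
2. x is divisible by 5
Yes

Take x = 0, y = -20. Substituting into each constraint:
  (1) 2(0) + (-20) = -20 ✓
  (2) 0 = 5 × 0, remainder 0 ✓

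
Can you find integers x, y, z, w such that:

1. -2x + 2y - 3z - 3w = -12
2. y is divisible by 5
Yes

Take x = 6, y = 0, z = 0, w = 0. Substituting into each constraint:
  (1) -2(6) + 2(0) - 3(0) - 3(0) = -12 ✓
  (2) 0 = 5 × 0, remainder 0 ✓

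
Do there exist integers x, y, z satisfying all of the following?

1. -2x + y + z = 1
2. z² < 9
Yes

Take x = 0, y = 0, z = 1. Substituting into each constraint:
  (1) -2(0) + 0 + 1 = 1 ✓
  (2) z² = (1)² = 1, and 1 < 9 ✓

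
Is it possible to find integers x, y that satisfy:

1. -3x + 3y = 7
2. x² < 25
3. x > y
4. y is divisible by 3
No

Even the single constraint (-3x + 3y = 7) is infeasible over the integers.

  - -3x + 3y = 7: every term on the left is divisible by 3, so the LHS ≡ 0 (mod 3), but the RHS 7 is not — no integer solution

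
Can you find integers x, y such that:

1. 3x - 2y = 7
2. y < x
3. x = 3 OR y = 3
Yes

Take x = 3, y = 1. Substituting into each constraint:
  (1) 3(3) - 2(1) = 7 ✓
  (2) 1 < 3 ✓
  (3) x = 3, target 3 ✓ (first branch holds)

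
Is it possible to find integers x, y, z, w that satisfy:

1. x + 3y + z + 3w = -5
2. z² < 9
Yes

Take x = 0, y = -2, z = 1, w = 0. Substituting into each constraint:
  (1) 0 + 3(-2) + 1 + 3(0) = -5 ✓
  (2) z² = (1)² = 1, and 1 < 9 ✓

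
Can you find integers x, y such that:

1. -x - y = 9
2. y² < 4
Yes

Take x = -9, y = 0. Substituting into each constraint:
  (1) 9 + 0 = 9 ✓
  (2) y² = (0)² = 0, and 0 < 4 ✓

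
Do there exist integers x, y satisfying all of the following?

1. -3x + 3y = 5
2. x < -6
No

Even the single constraint (-3x + 3y = 5) is infeasible over the integers.

  - -3x + 3y = 5: every term on the left is divisible by 3, so the LHS ≡ 0 (mod 3), but the RHS 5 is not — no integer solution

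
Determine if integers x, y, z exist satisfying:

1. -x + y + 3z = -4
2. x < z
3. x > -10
Yes

Take x = 0, y = -7, z = 1. Substituting into each constraint:
  (1) 0 + (-7) + 3(1) = -4 ✓
  (2) 0 < 1 ✓
  (3) 0 > -10 ✓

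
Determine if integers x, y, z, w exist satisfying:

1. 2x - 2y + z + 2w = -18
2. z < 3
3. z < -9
Yes

Take x = -4, y = 0, z = -10, w = 0. Substituting into each constraint:
  (1) 2(-4) - 2(0) + (-10) + 2(0) = -18 ✓
  (2) -10 < 3 ✓
  (3) -10 < -9 ✓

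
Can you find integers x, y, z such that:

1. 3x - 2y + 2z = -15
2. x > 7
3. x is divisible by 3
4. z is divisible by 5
Yes

Take x = 9, y = 21, z = 0. Substituting into each constraint:
  (1) 3(9) - 2(21) + 2(0) = -15 ✓
  (2) 9 > 7 ✓
  (3) 9 = 3 × 3, remainder 0 ✓
  (4) 0 = 5 × 0, remainder 0 ✓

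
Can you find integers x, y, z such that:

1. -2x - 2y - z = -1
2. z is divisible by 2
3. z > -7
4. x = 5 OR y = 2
No

A contradictory subset is {-2x - 2y - z = -1, z is divisible by 2}. No integer assignment can satisfy these jointly:

  - -2x - 2y - z = -1: is a linear equation tying the variables together
  - z is divisible by 2: restricts z to multiples of 2

Modular obstruction: writing z = 2z', every remaining term of the linear equation is divisible by 2, so the left side is ≡ 0 (mod 2); but the right side -1 ≡ 1 (mod 2). No integers can satisfy it.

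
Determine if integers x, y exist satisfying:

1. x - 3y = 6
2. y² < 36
Yes

Take x = 6, y = 0. Substituting into each constraint:
  (1) 6 - 3(0) = 6 ✓
  (2) y² = (0)² = 0, and 0 < 36 ✓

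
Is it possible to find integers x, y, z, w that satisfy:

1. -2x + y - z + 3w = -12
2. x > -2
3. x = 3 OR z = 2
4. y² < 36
Yes

Take x = 3, y = 0, z = 6, w = 0. Substituting into each constraint:
  (1) -2(3) + 0 + (-6) + 3(0) = -12 ✓
  (2) 3 > -2 ✓
  (3) x = 3, target 3 ✓ (first branch holds)
  (4) y² = (0)² = 0, and 0 < 36 ✓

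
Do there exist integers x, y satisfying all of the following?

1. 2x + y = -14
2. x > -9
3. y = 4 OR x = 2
Yes

Take x = 2, y = -18. Substituting into each constraint:
  (1) 2(2) + (-18) = -14 ✓
  (2) 2 > -9 ✓
  (3) x = 2, target 2 ✓ (second branch holds)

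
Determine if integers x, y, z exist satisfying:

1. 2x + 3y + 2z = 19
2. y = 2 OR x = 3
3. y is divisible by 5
Yes

Take x = 3, y = 5, z = -1. Substituting into each constraint:
  (1) 2(3) + 3(5) + 2(-1) = 19 ✓
  (2) x = 3, target 3 ✓ (second branch holds)
  (3) 5 = 5 × 1, remainder 0 ✓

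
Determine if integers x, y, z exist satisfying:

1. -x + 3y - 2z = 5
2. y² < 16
Yes

Take x = -5, y = 0, z = 0. Substituting into each constraint:
  (1) 5 + 3(0) - 2(0) = 5 ✓
  (2) y² = (0)² = 0, and 0 < 16 ✓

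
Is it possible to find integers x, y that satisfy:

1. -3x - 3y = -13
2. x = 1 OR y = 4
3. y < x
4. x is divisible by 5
No

Even the single constraint (-3x - 3y = -13) is infeasible over the integers.

  - -3x - 3y = -13: every term on the left is divisible by 3, so the LHS ≡ 0 (mod 3), but the RHS -13 is not — no integer solution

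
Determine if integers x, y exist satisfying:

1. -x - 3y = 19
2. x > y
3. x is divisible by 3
No

A contradictory subset is {-x - 3y = 19, x is divisible by 3}. No integer assignment can satisfy these jointly:

  - -x - 3y = 19: is a linear equation tying the variables together
  - x is divisible by 3: restricts x to multiples of 3

Modular obstruction: writing x = 3x', every remaining term of the linear equation is divisible by 3, so the left side is ≡ 0 (mod 3); but the right side 19 ≡ 1 (mod 3). No integers can satisfy it.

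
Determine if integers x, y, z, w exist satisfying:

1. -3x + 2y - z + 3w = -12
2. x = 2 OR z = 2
Yes

Take x = 2, y = -3, z = 0, w = 0. Substituting into each constraint:
  (1) -3(2) + 2(-3) + 0 + 3(0) = -12 ✓
  (2) x = 2, target 2 ✓ (first branch holds)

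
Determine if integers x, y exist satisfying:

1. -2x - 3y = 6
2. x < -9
Yes

Take x = -12, y = 6. Substituting into each constraint:
  (1) -2(-12) - 3(6) = 6 ✓
  (2) -12 < -9 ✓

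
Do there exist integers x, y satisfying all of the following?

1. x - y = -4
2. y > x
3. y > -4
Yes

Take x = -4, y = 0. Substituting into each constraint:
  (1) (-4) + 0 = -4 ✓
  (2) 0 > -4 ✓
  (3) 0 > -4 ✓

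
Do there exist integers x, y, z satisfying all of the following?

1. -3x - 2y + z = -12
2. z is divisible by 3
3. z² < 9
Yes

Take x = 4, y = 0, z = 0. Substituting into each constraint:
  (1) -3(4) - 2(0) + 0 = -12 ✓
  (2) 0 = 3 × 0, remainder 0 ✓
  (3) z² = (0)² = 0, and 0 < 9 ✓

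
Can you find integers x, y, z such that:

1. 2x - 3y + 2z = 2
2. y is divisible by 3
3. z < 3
Yes

Take x = 0, y = 0, z = 1. Substituting into each constraint:
  (1) 2(0) - 3(0) + 2(1) = 2 ✓
  (2) 0 = 3 × 0, remainder 0 ✓
  (3) 1 < 3 ✓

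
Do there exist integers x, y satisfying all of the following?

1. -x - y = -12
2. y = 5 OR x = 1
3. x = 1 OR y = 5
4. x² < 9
Yes

Take x = 1, y = 11. Substituting into each constraint:
  (1) (-1) + (-11) = -12 ✓
  (2) x = 1, target 1 ✓ (second branch holds)
  (3) x = 1, target 1 ✓ (first branch holds)
  (4) x² = (1)² = 1, and 1 < 9 ✓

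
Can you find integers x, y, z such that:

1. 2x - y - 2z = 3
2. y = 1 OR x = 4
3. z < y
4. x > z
Yes

Take x = 2, y = 1, z = 0. Substituting into each constraint:
  (1) 2(2) + (-1) - 2(0) = 3 ✓
  (2) y = 1, target 1 ✓ (first branch holds)
  (3) 0 < 1 ✓
  (4) 2 > 0 ✓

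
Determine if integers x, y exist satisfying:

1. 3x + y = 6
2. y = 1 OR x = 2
Yes

Take x = 2, y = 0. Substituting into each constraint:
  (1) 3(2) + 0 = 6 ✓
  (2) x = 2, target 2 ✓ (second branch holds)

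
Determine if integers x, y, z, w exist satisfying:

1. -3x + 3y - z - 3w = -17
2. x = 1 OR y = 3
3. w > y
Yes

Take x = 4, y = 3, z = 2, w = 4. Substituting into each constraint:
  (1) -3(4) + 3(3) + (-2) - 3(4) = -17 ✓
  (2) y = 3, target 3 ✓ (second branch holds)
  (3) 4 > 3 ✓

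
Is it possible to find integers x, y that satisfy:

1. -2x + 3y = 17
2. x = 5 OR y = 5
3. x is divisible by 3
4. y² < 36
No

A contradictory subset is {-2x + 3y = 17, x = 5 OR y = 5, x is divisible by 3}. No integer assignment can satisfy these jointly:

  - -2x + 3y = 17: is a linear equation tying the variables together
  - x = 5 OR y = 5: forces a choice: either x = 5 or y = 5
  - x is divisible by 3: restricts x to multiples of 3

Modular obstruction: writing x = 3x', every remaining term of the linear equation is divisible by 3, so the left side is ≡ 0 (mod 3); but the right side 17 ≡ 2 (mod 3). No integers can satisfy it.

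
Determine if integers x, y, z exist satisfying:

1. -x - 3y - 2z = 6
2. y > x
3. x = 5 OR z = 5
Yes

Take x = 5, y = 7, z = -16. Substituting into each constraint:
  (1) (-5) - 3(7) - 2(-16) = 6 ✓
  (2) 7 > 5 ✓
  (3) x = 5, target 5 ✓ (first branch holds)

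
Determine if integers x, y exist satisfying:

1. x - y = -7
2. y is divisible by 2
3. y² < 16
Yes

Take x = -7, y = 0. Substituting into each constraint:
  (1) (-7) + 0 = -7 ✓
  (2) 0 = 2 × 0, remainder 0 ✓
  (3) y² = (0)² = 0, and 0 < 16 ✓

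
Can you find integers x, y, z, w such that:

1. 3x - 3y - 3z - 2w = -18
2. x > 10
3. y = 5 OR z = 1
Yes

Take x = 11, y = 16, z = 1, w = 0. Substituting into each constraint:
  (1) 3(11) - 3(16) - 3(1) - 2(0) = -18 ✓
  (2) 11 > 10 ✓
  (3) z = 1, target 1 ✓ (second branch holds)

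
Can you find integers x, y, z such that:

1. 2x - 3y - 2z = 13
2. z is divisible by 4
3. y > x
Yes

Take x = 0, y = 1, z = -8. Substituting into each constraint:
  (1) 2(0) - 3(1) - 2(-8) = 13 ✓
  (2) -8 = 4 × -2, remainder 0 ✓
  (3) 1 > 0 ✓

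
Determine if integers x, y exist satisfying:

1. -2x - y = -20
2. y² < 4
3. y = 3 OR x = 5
No

The full constraint system is jointly infeasible over the integers. Each constraint and what it forces:

  - -2x - y = -20: is a linear equation tying the variables together
  - y² < 4: restricts y to |y| ≤ 1
  - y = 3 OR x = 5: forces a choice: either y = 3 or x = 5

Split on the disjunction (y = 3 OR x = 5):
  • If y = 3: this contradicts y² < 4, which requires |y| ≤ 1.
  • If x = 5: the equation forces y = 10, but y² < 4 requires |y| ≤ 1.
Both branches are infeasible, so the system has no integer solution.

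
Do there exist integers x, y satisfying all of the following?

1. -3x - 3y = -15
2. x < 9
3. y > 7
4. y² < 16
No

A contradictory subset is {y > 7, y² < 16}. No integer assignment can satisfy these jointly:

  - y > 7: bounds one variable relative to a constant
  - y² < 16: restricts y to |y| ≤ 3

Direct contradiction: the bounds on y require y ≥ 8 and y ≤ 3 simultaneously, which is empty.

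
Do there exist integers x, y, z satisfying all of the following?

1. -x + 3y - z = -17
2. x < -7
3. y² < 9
Yes

Take x = -8, y = 0, z = 25. Substituting into each constraint:
  (1) 8 + 3(0) + (-25) = -17 ✓
  (2) -8 < -7 ✓
  (3) y² = (0)² = 0, and 0 < 9 ✓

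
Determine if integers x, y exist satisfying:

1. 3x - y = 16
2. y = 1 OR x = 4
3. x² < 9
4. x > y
No

A contradictory subset is {3x - y = 16, y = 1 OR x = 4, x² < 9}. No integer assignment can satisfy these jointly:

  - 3x - y = 16: is a linear equation tying the variables together
  - y = 1 OR x = 4: forces a choice: either y = 1 or x = 4
  - x² < 9: restricts x to |x| ≤ 2

Split on the disjunction (y = 1 OR x = 4):
  • If y = 1: with y = 1, every remaining term of the linear equation is divisible by 3, so the left side is ≡ 0 (mod 3); but the right side 17 ≡ 2 (mod 3). No integers can satisfy it.
  • If x = 4: this contradicts x² < 9, which requires |x| ≤ 2.
Both branches are infeasible, so the system has no integer solution.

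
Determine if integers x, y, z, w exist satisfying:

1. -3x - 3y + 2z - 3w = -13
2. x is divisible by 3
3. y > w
Yes

Take x = 0, y = 1, z = -5, w = 0. Substituting into each constraint:
  (1) -3(0) - 3(1) + 2(-5) - 3(0) = -13 ✓
  (2) 0 = 3 × 0, remainder 0 ✓
  (3) 1 > 0 ✓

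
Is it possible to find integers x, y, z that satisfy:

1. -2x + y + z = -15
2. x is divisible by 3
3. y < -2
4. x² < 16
Yes

Take x = 0, y = -3, z = -12. Substituting into each constraint:
  (1) -2(0) + (-3) + (-12) = -15 ✓
  (2) 0 = 3 × 0, remainder 0 ✓
  (3) -3 < -2 ✓
  (4) x² = (0)² = 0, and 0 < 16 ✓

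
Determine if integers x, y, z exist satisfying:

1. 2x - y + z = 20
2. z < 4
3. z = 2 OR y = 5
Yes

Take x = 0, y = -18, z = 2. Substituting into each constraint:
  (1) 2(0) + 18 + 2 = 20 ✓
  (2) 2 < 4 ✓
  (3) z = 2, target 2 ✓ (first branch holds)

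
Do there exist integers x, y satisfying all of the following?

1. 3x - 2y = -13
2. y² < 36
Yes

Take x = -3, y = 2. Substituting into each constraint:
  (1) 3(-3) - 2(2) = -13 ✓
  (2) y² = (2)² = 4, and 4 < 36 ✓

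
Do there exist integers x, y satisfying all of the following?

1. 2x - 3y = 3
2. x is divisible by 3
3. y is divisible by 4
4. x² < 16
No

A contradictory subset is {2x - 3y = 3, y is divisible by 4}. No integer assignment can satisfy these jointly:

  - 2x - 3y = 3: is a linear equation tying the variables together
  - y is divisible by 4: restricts y to multiples of 4

Modular obstruction: writing y = 4y', every remaining term of the linear equation is divisible by 2, so the left side is ≡ 0 (mod 2); but the right side 3 ≡ 1 (mod 2). No integers can satisfy it.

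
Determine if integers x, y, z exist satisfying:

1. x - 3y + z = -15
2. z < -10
Yes

Take x = 0, y = 1, z = -12. Substituting into each constraint:
  (1) 0 - 3(1) + (-12) = -15 ✓
  (2) -12 < -10 ✓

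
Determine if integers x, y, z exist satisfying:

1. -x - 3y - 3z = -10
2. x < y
Yes

Take x = 1, y = 2, z = 1. Substituting into each constraint:
  (1) (-1) - 3(2) - 3(1) = -10 ✓
  (2) 1 < 2 ✓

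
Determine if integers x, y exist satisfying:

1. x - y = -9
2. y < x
No

The full constraint system is jointly infeasible over the integers. Each constraint and what it forces:

  - x - y = -9: is a linear equation tying the variables together
  - y < x: bounds one variable relative to another variable

From the equation, x − y = -9, i.e. x − y = -9; but x > y requires x − y ≥ 1. Contradiction.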